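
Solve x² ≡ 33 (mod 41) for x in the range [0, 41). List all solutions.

19, 22

41 ≡ 1 (mod 4), so we find a root by search.
Trying successive values, 19² = 361 ≡ 33 (mod 41). The other root is 41 − 19 = 22.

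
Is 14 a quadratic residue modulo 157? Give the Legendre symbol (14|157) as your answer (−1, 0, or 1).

1

Pull out 2: since 157 ≡ 5 (mod 8), (2/157) = -1.
Reciprocity: 7 ≡ 3 and 157 ≡ 1 (mod 4), so (7/157) = +(157/7).
Reduce top mod 7: now compute (3/7).
Reciprocity: 3 ≡ 3 and 7 ≡ 3 (mod 4), so (3/7) = −(7/3).
Reduce top mod 3: now compute (1/3).
Reached (1/3) = 1. Collecting the sign flips along the way, the symbol is +1.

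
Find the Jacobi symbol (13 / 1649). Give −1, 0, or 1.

Reciprocity: 13 ≡ 1 and 1649 ≡ 1 (mod 4), so (13/1649) = +(1649/13).
Reduce top mod 13: now compute (11/13).
Reciprocity: 11 ≡ 3 and 13 ≡ 1 (mod 4), so (11/13) = +(13/11).
Reduce top mod 11: now compute (2/11).
Pull out 2: since 11 ≡ 3 (mod 8), (2/11) = -1.
Reached (1/11) = 1. Collecting the sign flips along the way, the symbol is -1.

-1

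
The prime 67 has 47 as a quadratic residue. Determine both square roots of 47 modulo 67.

Since 67 ≡ 3 (mod 4), a square root of 47 is 47^((67+1)/4) = 47^17 mod 67.
Repeated squaring: 47^2≡65, 47^4≡4, 47^8≡16, 47^16≡55 (mod 67).
47^17 = 47^(16+1) ≡ 39 (mod 67).
Check: 39² = 1521 ≡ 47 (mod 67). The two roots are 28 and 39.

28, 39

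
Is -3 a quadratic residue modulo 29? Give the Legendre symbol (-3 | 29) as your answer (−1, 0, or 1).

-1

First reduce: -3 ≡ 26 (mod 29).
Pull out 2: since 29 ≡ 5 (mod 8), (2/29) = -1.
Reciprocity: 13 ≡ 1 and 29 ≡ 1 (mod 4), so (13/29) = +(29/13).
Reduce top mod 13: now compute (3/13).
Reciprocity: 3 ≡ 3 and 13 ≡ 1 (mod 4), so (3/13) = +(13/3).
Reduce top mod 3: now compute (1/3).
Reached (1/3) = 1. Collecting the sign flips along the way, the symbol is -1.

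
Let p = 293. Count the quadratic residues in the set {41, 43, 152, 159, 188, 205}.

3

(41/293) = -1 → non-residue.
(43/293) = +1 → QR.
(152/293) = +1 → QR.
(159/293) = -1 → non-residue.
(188/293) = -1 → non-residue.
(205/293) = +1 → QR.
Total quadratic residues among the 6: 3.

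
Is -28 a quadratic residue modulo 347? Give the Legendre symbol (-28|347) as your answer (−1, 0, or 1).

First reduce: -28 ≡ 319 (mod 347).
Reciprocity: 319 ≡ 3 and 347 ≡ 3 (mod 4), so (319/347) = −(347/319).
Reduce top mod 319: now compute (28/319).
Pull out 2^2: since 319 ≡ 7 (mod 8), (2/319) = +1, so (2/319)^2 = +1.
Reciprocity: 7 ≡ 3 and 319 ≡ 3 (mod 4), so (7/319) = −(319/7).
Reduce top mod 7: now compute (4/7).
Pull out 2^2: since 7 ≡ 7 (mod 8), (2/7) = +1, so (2/7)^2 = +1.
Reached (1/7) = 1. Collecting the sign flips along the way, the symbol is +1.

1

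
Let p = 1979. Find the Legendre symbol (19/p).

1

Reciprocity: 19 ≡ 3 and 1979 ≡ 3 (mod 4), so (19/1979) = −(1979/19).
Reduce top mod 19: now compute (3/19).
Reciprocity: 3 ≡ 3 and 19 ≡ 3 (mod 4), so (3/19) = −(19/3).
Reduce top mod 3: now compute (1/3).
Reached (1/3) = 1. Collecting the sign flips along the way, the symbol is +1.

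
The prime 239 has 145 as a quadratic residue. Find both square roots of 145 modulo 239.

Since 239 ≡ 3 (mod 4), a square root of 145 is 145^((239+1)/4) = 145^60 mod 239.
Repeated squaring: 145^2≡232, 145^4≡49, 145^8≡11, 145^16≡121, 145^32≡62 (mod 239).
145^60 = 145^(32+16+8+4) ≡ 176 (mod 239).
Check: 176² = 30976 ≡ 145 (mod 239). The two roots are 63 and 176.

63, 176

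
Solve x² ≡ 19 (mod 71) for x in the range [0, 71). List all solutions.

27, 44

Since 71 ≡ 3 (mod 4), a square root of 19 is 19^((71+1)/4) = 19^18 mod 71.
Repeated squaring: 19^2≡6, 19^4≡36, 19^8≡18, 19^16≡40 (mod 71).
19^18 = 19^(16+2) ≡ 27 (mod 71).
Check: 27² = 729 ≡ 19 (mod 71). The two roots are 27 and 44.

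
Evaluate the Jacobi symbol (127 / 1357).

1

Reciprocity: 127 ≡ 3 and 1357 ≡ 1 (mod 4), so (127/1357) = +(1357/127).
Reduce top mod 127: now compute (87/127).
Reciprocity: 87 ≡ 3 and 127 ≡ 3 (mod 4), so (87/127) = −(127/87).
Reduce top mod 87: now compute (40/87).
Pull out 2^3: since 87 ≡ 7 (mod 8), (2/87) = +1, so (2/87)^3 = +1.
Reciprocity: 5 ≡ 1 and 87 ≡ 3 (mod 4), so (5/87) = +(87/5).
Reduce top mod 5: now compute (2/5).
Pull out 2: since 5 ≡ 5 (mod 8), (2/5) = -1.
Reached (1/5) = 1. Collecting the sign flips along the way, the symbol is +1.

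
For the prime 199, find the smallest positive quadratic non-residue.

(2/199) = +1, so 2 is a residue.
(3/199) = −1, so 3 is the smallest positive non-residue mod 199.

3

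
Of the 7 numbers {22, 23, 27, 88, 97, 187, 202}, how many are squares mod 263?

5

(22/263) = +1 → QR.
(23/263) = +1 → QR.
(27/263) = +1 → QR.
(88/263) = +1 → QR.
(97/263) = -1 → non-residue.
(187/263) = +1 → QR.
(202/263) = -1 → non-residue.
Total quadratic residues among the 7: 5.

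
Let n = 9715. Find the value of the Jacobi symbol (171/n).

Reciprocity: 171 ≡ 3 and 9715 ≡ 3 (mod 4), so (171/9715) = −(9715/171).
Reduce top mod 171: now compute (139/171).
Reciprocity: 139 ≡ 3 and 171 ≡ 3 (mod 4), so (139/171) = −(171/139).
Reduce top mod 139: now compute (32/139).
Pull out 2^5: since 139 ≡ 3 (mod 8), (2/139) = -1, so (2/139)^5 = -1.
Reached (1/139) = 1. Collecting the sign flips along the way, the symbol is -1.

-1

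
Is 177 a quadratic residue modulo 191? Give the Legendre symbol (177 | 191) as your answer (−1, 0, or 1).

1

Reciprocity: 177 ≡ 1 and 191 ≡ 3 (mod 4), so (177/191) = +(191/177).
Reduce top mod 177: now compute (14/177).
Pull out 2: since 177 ≡ 1 (mod 8), (2/177) = +1.
Reciprocity: 7 ≡ 3 and 177 ≡ 1 (mod 4), so (7/177) = +(177/7).
Reduce top mod 7: now compute (2/7).
Pull out 2: since 7 ≡ 7 (mod 8), (2/7) = +1.
Reached (1/7) = 1. Collecting the sign flips along the way, the symbol is +1.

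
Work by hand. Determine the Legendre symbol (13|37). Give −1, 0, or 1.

-1

Reciprocity: 13 ≡ 1 and 37 ≡ 1 (mod 4), so (13/37) = +(37/13).
Reduce top mod 13: now compute (11/13).
Reciprocity: 11 ≡ 3 and 13 ≡ 1 (mod 4), so (11/13) = +(13/11).
Reduce top mod 11: now compute (2/11).
Pull out 2: since 11 ≡ 3 (mod 8), (2/11) = -1.
Reached (1/11) = 1. Collecting the sign flips along the way, the symbol is -1.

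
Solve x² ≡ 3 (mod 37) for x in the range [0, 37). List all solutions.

15, 22

37 ≡ 1 (mod 4), so we find a root by search.
Trying successive values, 15² = 225 ≡ 3 (mod 37). The other root is 37 − 15 = 22.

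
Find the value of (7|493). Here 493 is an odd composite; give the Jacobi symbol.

-1

Reciprocity: 7 ≡ 3 and 493 ≡ 1 (mod 4), so (7/493) = +(493/7).
Reduce top mod 7: now compute (3/7).
Reciprocity: 3 ≡ 3 and 7 ≡ 3 (mod 4), so (3/7) = −(7/3).
Reduce top mod 3: now compute (1/3).
Reached (1/3) = 1. Collecting the sign flips along the way, the symbol is -1.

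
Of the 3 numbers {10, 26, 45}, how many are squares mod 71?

(10/71) = +1 → QR.
(26/71) = -1 → non-residue.
(45/71) = +1 → QR.
Total quadratic residues among the 3: 2.

2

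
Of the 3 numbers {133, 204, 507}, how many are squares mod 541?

(133/541) = +1 → QR.
(204/541) = -1 → non-residue.
(507/541) = +1 → QR.
Total quadratic residues among the 3: 2.

2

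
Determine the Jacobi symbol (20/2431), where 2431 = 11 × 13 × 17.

Pull out 2^2: since 2431 ≡ 7 (mod 8), (2/2431) = +1, so (2/2431)^2 = +1.
Reciprocity: 5 ≡ 1 and 2431 ≡ 3 (mod 4), so (5/2431) = +(2431/5).
Reduce top mod 5: now compute (1/5).
Reached (1/5) = 1. Collecting the sign flips along the way, the symbol is +1.

1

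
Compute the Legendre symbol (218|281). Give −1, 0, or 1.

Euler's criterion: (218/281) ≡ 218^140 (mod 281).
218^2 ≡ 35 (mod 281)
218^4 ≡ 101 (mod 281)
218^8 ≡ 85 (mod 281)
218^16 ≡ 200 (mod 281)
218^32 ≡ 98 (mod 281)
218^64 ≡ 50 (mod 281)
218^128 ≡ 252 (mod 281)
218^140 = 218^(128+8+4) ≡ 1 (mod 281).
Result is 1, so (218/281) = 1.

1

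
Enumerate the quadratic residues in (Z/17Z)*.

1 2 4 8 9 13 15 16

Square k = 1,…,8 (k and 17−k give the same square):
1²=1, 2²=4, 3²=9, 4²=16, 5²≡8, 6²≡2, 7²≡15, 8²≡13 (mod 17).
So the quadratic residues mod 17 are {1, 2, 4, 8, 9, 13, 15, 16}.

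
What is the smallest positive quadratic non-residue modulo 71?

(2/71) = +1, so 2 is a residue.
(3/71) = +1, so 3 is a residue.
(4/71) = +1, so 4 is a residue.
(5/71) = +1, so 5 is a residue.
(6/71) = +1, so 6 is a residue.
(7/71) = −1, so 7 is the smallest positive non-residue mod 71.

7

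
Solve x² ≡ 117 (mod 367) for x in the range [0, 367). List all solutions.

22, 345

Since 367 ≡ 3 (mod 4), a square root of 117 is 117^((367+1)/4) = 117^92 mod 367.
Repeated squaring: 117^2≡110, 117^4≡356, 117^8≡121, 117^16≡328, 117^32≡53, 117^64≡240 (mod 367).
117^92 = 117^(64+16+8+4) ≡ 345 (mod 367).
Check: 345² = 119025 ≡ 117 (mod 367). The two roots are 22 and 345.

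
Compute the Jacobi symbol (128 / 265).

1

Pull out 2^7: since 265 ≡ 1 (mod 8), (2/265) = +1, so (2/265)^7 = +1.
Reached (1/265) = 1. Collecting the sign flips along the way, the symbol is +1.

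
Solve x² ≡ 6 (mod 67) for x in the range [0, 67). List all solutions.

Since 67 ≡ 3 (mod 4), a square root of 6 is 6^((67+1)/4) = 6^17 mod 67.
Repeated squaring: 6^2≡36, 6^4≡23, 6^8≡60, 6^16≡49 (mod 67).
6^17 = 6^(16+1) ≡ 26 (mod 67).
Check: 26² = 676 ≡ 6 (mod 67). The two roots are 26 and 41.

26, 41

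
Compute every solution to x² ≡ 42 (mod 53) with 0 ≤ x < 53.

25, 28

53 ≡ 1 (mod 4), so we find a root by search.
Trying successive values, 25² = 625 ≡ 42 (mod 53). The other root is 53 − 25 = 28.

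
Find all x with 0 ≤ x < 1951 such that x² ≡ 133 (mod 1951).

254, 1697

Since 1951 ≡ 3 (mod 4), a square root of 133 is 133^((1951+1)/4) = 133^488 mod 1951.
Repeated squaring: 133^2≡130, 133^4≡1292, 133^8≡1159, 133^16≡993, 133^32≡794, 133^64≡263, 133^128≡884, 133^256≡1056 (mod 1951).
133^488 = 133^(256+128+64+32+8) ≡ 254 (mod 1951).
Check: 254² = 64516 ≡ 133 (mod 1951). The two roots are 254 and 1697.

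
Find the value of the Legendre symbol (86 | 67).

1

First reduce: 86 ≡ 19 (mod 67).
Reciprocity: 19 ≡ 3 and 67 ≡ 3 (mod 4), so (19/67) = −(67/19).
Reduce top mod 19: now compute (10/19).
Pull out 2: since 19 ≡ 3 (mod 8), (2/19) = -1.
Reciprocity: 5 ≡ 1 and 19 ≡ 3 (mod 4), so (5/19) = +(19/5).
Reduce top mod 5: now compute (4/5).
Pull out 2^2: since 5 ≡ 5 (mod 8), (2/5) = -1, so (2/5)^2 = +1.
Reached (1/5) = 1. Collecting the sign flips along the way, the symbol is +1.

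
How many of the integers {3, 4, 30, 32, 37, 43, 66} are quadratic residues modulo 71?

6

(3/71) = +1 → QR.
(4/71) = +1 → QR.
(30/71) = +1 → QR.
(32/71) = +1 → QR.
(37/71) = +1 → QR.
(43/71) = +1 → QR.
(66/71) = -1 → non-residue.
Total quadratic residues among the 7: 6.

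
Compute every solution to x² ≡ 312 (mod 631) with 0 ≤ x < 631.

Since 631 ≡ 3 (mod 4), a square root of 312 is 312^((631+1)/4) = 312^158 mod 631.
Repeated squaring: 312^2≡170, 312^4≡505, 312^8≡101, 312^16≡105, 312^32≡298, 312^64≡464, 312^128≡125 (mod 631).
312^158 = 312^(128+16+8+4+2) ≡ 182 (mod 631).
Check: 182² = 33124 ≡ 312 (mod 631). The two roots are 182 and 449.

182, 449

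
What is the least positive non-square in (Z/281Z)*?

3

(2/281) = +1, so 2 is a residue.
(3/281) = −1, so 3 is the smallest positive non-residue mod 281.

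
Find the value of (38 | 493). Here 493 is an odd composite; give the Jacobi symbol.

Pull out 2: since 493 ≡ 5 (mod 8), (2/493) = -1.
Reciprocity: 19 ≡ 3 and 493 ≡ 1 (mod 4), so (19/493) = +(493/19).
Reduce top mod 19: now compute (18/19).
Pull out 2: since 19 ≡ 3 (mod 8), (2/19) = -1.
Reciprocity: 9 ≡ 1 and 19 ≡ 3 (mod 4), so (9/19) = +(19/9).
Reduce top mod 9: now compute (1/9).
Reached (1/9) = 1. Collecting the sign flips along the way, the symbol is +1.

1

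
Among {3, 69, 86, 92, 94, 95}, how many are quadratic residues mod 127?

2

(3/127) = -1 → non-residue.
(69/127) = +1 → QR.
(86/127) = -1 → non-residue.
(92/127) = -1 → non-residue.
(94/127) = +1 → QR.
(95/127) = -1 → non-residue.
Total quadratic residues among the 6: 2.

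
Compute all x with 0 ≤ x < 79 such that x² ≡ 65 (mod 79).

Since 79 ≡ 3 (mod 4), a square root of 65 is 65^((79+1)/4) = 65^20 mod 79.
Repeated squaring: 65^2≡38, 65^4≡22, 65^8≡10, 65^16≡21 (mod 79).
65^20 = 65^(16+4) ≡ 67 (mod 79).
Check: 67² = 4489 ≡ 65 (mod 79). The two roots are 12 and 67.

12, 67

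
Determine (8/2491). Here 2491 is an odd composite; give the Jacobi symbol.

-1

Pull out 2^3: since 2491 ≡ 3 (mod 8), (2/2491) = -1, so (2/2491)^3 = -1.
Reached (1/2491) = 1. Collecting the sign flips along the way, the symbol is -1.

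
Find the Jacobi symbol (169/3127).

1

Reciprocity: 169 ≡ 1 and 3127 ≡ 3 (mod 4), so (169/3127) = +(3127/169).
Reduce top mod 169: now compute (85/169).
Reciprocity: 85 ≡ 1 and 169 ≡ 1 (mod 4), so (85/169) = +(169/85).
Reduce top mod 85: now compute (84/85).
Pull out 2^2: since 85 ≡ 5 (mod 8), (2/85) = -1, so (2/85)^2 = +1.
Reciprocity: 21 ≡ 1 and 85 ≡ 1 (mod 4), so (21/85) = +(85/21).
Reduce top mod 21: now compute (1/21).
Reached (1/21) = 1. Collecting the sign flips along the way, the symbol is +1.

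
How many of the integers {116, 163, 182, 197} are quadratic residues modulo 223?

2

(116/223) = +1 → QR.
(163/223) = -1 → non-residue.
(182/223) = -1 → non-residue.
(197/223) = +1 → QR.
Total quadratic residues among the 4: 2.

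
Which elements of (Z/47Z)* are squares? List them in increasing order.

Square k = 1,…,23 (k and 47−k give the same square):
1²=1, 2²=4, 3²=9, 4²=16, 5²=25, 6²=36, 7²≡2, 8²≡17, 9²≡34, 10²≡6, 11²≡27, 12²≡3, 13²≡28, 14²≡8, 15²≡37, 16²≡21, 17²≡7, 18²≡42, 19²≡32, 20²≡24, 21²≡18, 22²≡14, 23²≡12 (mod 47).
So the quadratic residues mod 47 are {1, 2, 3, 4, 6, 7, 8, 9, 12, 14, 16, 17, 18, 21, 24, 25, 27, 28, 32, 34, 36, 37, 42}.

1,2,3,4,6,7,8,9,12,14,16,17,18,21,24,25,27,28,32,34,36,37,42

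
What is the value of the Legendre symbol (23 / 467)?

Reciprocity: 23 ≡ 3 and 467 ≡ 3 (mod 4), so (23/467) = −(467/23).
Reduce top mod 23: now compute (7/23).
Reciprocity: 7 ≡ 3 and 23 ≡ 3 (mod 4), so (7/23) = −(23/7).
Reduce top mod 7: now compute (2/7).
Pull out 2: since 7 ≡ 7 (mod 8), (2/7) = +1.
Reached (1/7) = 1. Collecting the sign flips along the way, the symbol is +1.

1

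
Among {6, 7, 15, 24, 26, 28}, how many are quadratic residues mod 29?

(6/29) = +1 → QR.
(7/29) = +1 → QR.
(15/29) = -1 → non-residue.
(24/29) = +1 → QR.
(26/29) = -1 → non-residue.
(28/29) = +1 → QR.
Total quadratic residues among the 6: 4.

4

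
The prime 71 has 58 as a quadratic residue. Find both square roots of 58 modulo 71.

22, 49

Since 71 ≡ 3 (mod 4), a square root of 58 is 58^((71+1)/4) = 58^18 mod 71.
Repeated squaring: 58^2≡27, 58^4≡19, 58^8≡6, 58^16≡36 (mod 71).
58^18 = 58^(16+2) ≡ 49 (mod 71).
Check: 49² = 2401 ≡ 58 (mod 71). The two roots are 22 and 49.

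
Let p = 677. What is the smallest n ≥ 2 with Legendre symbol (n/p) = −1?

2

(2/677) = −1, so 2 is the smallest positive non-residue mod 677.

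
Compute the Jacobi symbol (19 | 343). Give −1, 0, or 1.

-1

Reciprocity: 19 ≡ 3 and 343 ≡ 3 (mod 4), so (19/343) = −(343/19).
Reduce top mod 19: now compute (1/19).
Reached (1/19) = 1. Collecting the sign flips along the way, the symbol is -1.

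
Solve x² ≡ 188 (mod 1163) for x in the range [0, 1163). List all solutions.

380, 783

Since 1163 ≡ 3 (mod 4), a square root of 188 is 188^((1163+1)/4) = 188^291 mod 1163.
Repeated squaring: 188^2≡454, 188^4≡265, 188^8≡445, 188^16≡315, 188^32≡370, 188^64≡829, 188^128≡1071, 188^256≡323 (mod 1163).
188^291 = 188^(256+32+2+1) ≡ 380 (mod 1163).
Check: 380² = 144400 ≡ 188 (mod 1163). The two roots are 380 and 783.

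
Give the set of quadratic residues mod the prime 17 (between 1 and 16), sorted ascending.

1,2,4,8,9,13,15,16

Square k = 1,…,8 (k and 17−k give the same square):
1²=1, 2²=4, 3²=9, 4²=16, 5²≡8, 6²≡2, 7²≡15, 8²≡13 (mod 17).
So the quadratic residues mod 17 are {1, 2, 4, 8, 9, 13, 15, 16}.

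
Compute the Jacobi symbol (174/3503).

1

Pull out 2: since 3503 ≡ 7 (mod 8), (2/3503) = +1.
Reciprocity: 87 ≡ 3 and 3503 ≡ 3 (mod 4), so (87/3503) = −(3503/87).
Reduce top mod 87: now compute (23/87).
Reciprocity: 23 ≡ 3 and 87 ≡ 3 (mod 4), so (23/87) = −(87/23).
Reduce top mod 23: now compute (18/23).
Pull out 2: since 23 ≡ 7 (mod 8), (2/23) = +1.
Reciprocity: 9 ≡ 1 and 23 ≡ 3 (mod 4), so (9/23) = +(23/9).
Reduce top mod 9: now compute (5/9).
Reciprocity: 5 ≡ 1 and 9 ≡ 1 (mod 4), so (5/9) = +(9/5).
Reduce top mod 5: now compute (4/5).
Pull out 2^2: since 5 ≡ 5 (mod 8), (2/5) = -1, so (2/5)^2 = +1.
Reached (1/5) = 1. Collecting the sign flips along the way, the symbol is +1.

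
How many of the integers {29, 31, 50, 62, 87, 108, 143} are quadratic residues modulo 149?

(29/149) = +1 → QR.
(31/149) = +1 → QR.
(50/149) = -1 → non-residue.
(62/149) = -1 → non-residue.
(87/149) = -1 → non-residue.
(108/149) = -1 → non-residue.
(143/149) = +1 → QR.
Total quadratic residues among the 7: 3.

3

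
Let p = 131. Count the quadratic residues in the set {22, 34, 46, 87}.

2

(22/131) = -1 → non-residue.
(34/131) = +1 → QR.
(46/131) = +1 → QR.
(87/131) = -1 → non-residue.
Total quadratic residues among the 4: 2.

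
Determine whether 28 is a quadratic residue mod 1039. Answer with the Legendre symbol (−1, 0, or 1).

Pull out 2^2: since 1039 ≡ 7 (mod 8), (2/1039) = +1, so (2/1039)^2 = +1.
Reciprocity: 7 ≡ 3 and 1039 ≡ 3 (mod 4), so (7/1039) = −(1039/7).
Reduce top mod 7: now compute (3/7).
Reciprocity: 3 ≡ 3 and 7 ≡ 3 (mod 4), so (3/7) = −(7/3).
Reduce top mod 3: now compute (1/3).
Reached (1/3) = 1. Collecting the sign flips along the way, the symbol is +1.

1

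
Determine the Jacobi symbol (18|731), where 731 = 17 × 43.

Pull out 2: since 731 ≡ 3 (mod 8), (2/731) = -1.
Reciprocity: 9 ≡ 1 and 731 ≡ 3 (mod 4), so (9/731) = +(731/9).
Reduce top mod 9: now compute (2/9).
Pull out 2: since 9 ≡ 1 (mod 8), (2/9) = +1.
Reached (1/9) = 1. Collecting the sign flips along the way, the symbol is -1.

-1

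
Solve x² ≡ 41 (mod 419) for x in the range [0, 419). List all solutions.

160, 259

Since 419 ≡ 3 (mod 4), a square root of 41 is 41^((419+1)/4) = 41^105 mod 419.
Repeated squaring: 41^2≡5, 41^4≡25, 41^8≡206, 41^16≡117, 41^32≡281, 41^64≡189 (mod 419).
41^105 = 41^(64+32+8+1) ≡ 259 (mod 419).
Check: 259² = 67081 ≡ 41 (mod 419). The two roots are 160 and 259.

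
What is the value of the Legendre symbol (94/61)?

Euler's criterion: (94/61) ≡ 33^30 (mod 61).
33^2 ≡ 52 (mod 61)
33^4 ≡ 20 (mod 61)
33^8 ≡ 34 (mod 61)
33^16 ≡ 58 (mod 61)
33^30 = 33^(16+8+4+2) ≡ 60 (mod 61).
Result is 60 ≡ −1, so (94/61) = −1.

-1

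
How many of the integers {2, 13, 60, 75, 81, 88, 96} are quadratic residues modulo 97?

5

(2/97) = +1 → QR.
(13/97) = -1 → non-residue.
(60/97) = -1 → non-residue.
(75/97) = +1 → QR.
(81/97) = +1 → QR.
(88/97) = +1 → QR.
(96/97) = +1 → QR.
Total quadratic residues among the 7: 5.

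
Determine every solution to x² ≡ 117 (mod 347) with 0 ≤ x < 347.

Since 347 ≡ 3 (mod 4), a square root of 117 is 117^((347+1)/4) = 117^87 mod 347.
Repeated squaring: 117^2≡156, 117^4≡46, 117^8≡34, 117^16≡115, 117^32≡39, 117^64≡133 (mod 347).
117^87 = 117^(64+16+4+2+1) ≡ 168 (mod 347).
Check: 168² = 28224 ≡ 117 (mod 347). The two roots are 168 and 179.

168, 179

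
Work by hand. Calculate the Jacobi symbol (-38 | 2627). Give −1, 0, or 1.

First reduce: -38 ≡ 2589 (mod 2627).
Reciprocity: 2589 ≡ 1 and 2627 ≡ 3 (mod 4), so (2589/2627) = +(2627/2589).
Reduce top mod 2589: now compute (38/2589).
Pull out 2: since 2589 ≡ 5 (mod 8), (2/2589) = -1.
Reciprocity: 19 ≡ 3 and 2589 ≡ 1 (mod 4), so (19/2589) = +(2589/19).
Reduce top mod 19: now compute (5/19).
Reciprocity: 5 ≡ 1 and 19 ≡ 3 (mod 4), so (5/19) = +(19/5).
Reduce top mod 5: now compute (4/5).
Pull out 2^2: since 5 ≡ 5 (mod 8), (2/5) = -1, so (2/5)^2 = +1.
Reached (1/5) = 1. Collecting the sign flips along the way, the symbol is -1.

-1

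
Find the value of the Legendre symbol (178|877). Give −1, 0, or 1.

1

Euler's criterion: (178/877) ≡ 178^438 (mod 877).
178^2 ≡ 112 (mod 877)
178^4 ≡ 266 (mod 877)
178^8 ≡ 596 (mod 877)
178^16 ≡ 31 (mod 877)
178^32 ≡ 84 (mod 877)
178^64 ≡ 40 (mod 877)
178^128 ≡ 723 (mod 877)
178^256 ≡ 37 (mod 877)
178^438 = 178^(256+128+32+16+4+2) ≡ 1 (mod 877).
Result is 1, so (178/877) = 1.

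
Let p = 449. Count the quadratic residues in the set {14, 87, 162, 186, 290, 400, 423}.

5

(14/449) = +1 → QR.
(87/449) = +1 → QR.
(162/449) = +1 → QR.
(186/449) = +1 → QR.
(290/449) = -1 → non-residue.
(400/449) = +1 → QR.
(423/449) = -1 → non-residue.
Total quadratic residues among the 7: 5.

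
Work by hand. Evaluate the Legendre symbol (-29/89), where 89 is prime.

Euler's criterion: (-29/89) ≡ 60^44 (mod 89).
60^2 ≡ 40 (mod 89)
60^4 ≡ 87 (mod 89)
60^8 ≡ 4 (mod 89)
60^16 ≡ 16 (mod 89)
60^32 ≡ 78 (mod 89)
60^44 = 60^(32+8+4) ≡ 88 (mod 89).
Result is 88 ≡ −1, so (-29/89) = −1.

-1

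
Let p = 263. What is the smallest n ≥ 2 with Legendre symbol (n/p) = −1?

5

(2/263) = +1, so 2 is a residue.
(3/263) = +1, so 3 is a residue.
(4/263) = +1, so 4 is a residue.
(5/263) = −1, so 5 is the smallest positive non-residue mod 263.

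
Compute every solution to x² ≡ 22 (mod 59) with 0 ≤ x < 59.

Since 59 ≡ 3 (mod 4), a square root of 22 is 22^((59+1)/4) = 22^15 mod 59.
Repeated squaring: 22^2≡12, 22^4≡26, 22^8≡27 (mod 59).
22^15 = 22^(8+4+2+1) ≡ 9 (mod 59).
Check: 9² = 81 ≡ 22 (mod 59). The two roots are 9 and 50.

9, 50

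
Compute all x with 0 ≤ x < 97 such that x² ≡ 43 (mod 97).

97 ≡ 1 (mod 4), so we find a root by search.
Trying successive values, 25² = 625 ≡ 43 (mod 97). The other root is 97 − 25 = 72.

25, 72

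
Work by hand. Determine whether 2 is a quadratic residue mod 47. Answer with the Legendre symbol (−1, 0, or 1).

Pull out 2: since 47 ≡ 7 (mod 8), (2/47) = +1.
Reached (1/47) = 1. Collecting the sign flips along the way, the symbol is +1.

1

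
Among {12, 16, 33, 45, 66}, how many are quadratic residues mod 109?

4

(12/109) = +1 → QR.
(16/109) = +1 → QR.
(33/109) = -1 → non-residue.
(45/109) = +1 → QR.
(66/109) = +1 → QR.
Total quadratic residues among the 5: 4.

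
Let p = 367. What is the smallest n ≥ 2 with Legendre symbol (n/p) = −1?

3

(2/367) = +1, so 2 is a residue.
(3/367) = −1, so 3 is the smallest positive non-residue mod 367.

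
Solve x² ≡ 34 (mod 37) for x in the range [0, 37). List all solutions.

16, 21

37 ≡ 1 (mod 4), so we find a root by search.
Trying successive values, 16² = 256 ≡ 34 (mod 37). The other root is 37 − 16 = 21.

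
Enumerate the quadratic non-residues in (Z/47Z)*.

5,10,11,13,15,19,20,22,23,26,29,30,31,33,35,38,39,40,41,43,44,45,46

Square k = 1,…,23 (k and 47−k give the same square):
1²=1, 2²=4, 3²=9, 4²=16, 5²=25, 6²=36, 7²≡2, 8²≡17, 9²≡34, 10²≡6, 11²≡27, 12²≡3, 13²≡28, 14²≡8, 15²≡37, 16²≡21, 17²≡7, 18²≡42, 19²≡32, 20²≡24, 21²≡18, 22²≡14, 23²≡12 (mod 47).
The residues are {1, 2, 3, 4, 6, 7, 8, 9, 12, 14, 16, 17, 18, 21, 24, 25, 27, 28, 32, 34, 36, 37, 42}; the non-residues are the remaining 23 nonzero classes.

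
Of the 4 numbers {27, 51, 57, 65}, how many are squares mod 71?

(27/71) = +1 → QR.
(51/71) = -1 → non-residue.
(57/71) = +1 → QR.
(65/71) = -1 → non-residue.
Total quadratic residues among the 4: 2.

2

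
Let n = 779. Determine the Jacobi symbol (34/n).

Pull out 2: since 779 ≡ 3 (mod 8), (2/779) = -1.
Reciprocity: 17 ≡ 1 and 779 ≡ 3 (mod 4), so (17/779) = +(779/17).
Reduce top mod 17: now compute (14/17).
Pull out 2: since 17 ≡ 1 (mod 8), (2/17) = +1.
Reciprocity: 7 ≡ 3 and 17 ≡ 1 (mod 4), so (7/17) = +(17/7).
Reduce top mod 7: now compute (3/7).
Reciprocity: 3 ≡ 3 and 7 ≡ 3 (mod 4), so (3/7) = −(7/3).
Reduce top mod 3: now compute (1/3).
Reached (1/3) = 1. Collecting the sign flips along the way, the symbol is +1.

1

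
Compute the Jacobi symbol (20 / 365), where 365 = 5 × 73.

0

Pull out 2^2: since 365 ≡ 5 (mod 8), (2/365) = -1, so (2/365)^2 = +1.
Reciprocity: 5 ≡ 1 and 365 ≡ 1 (mod 4), so (5/365) = +(365/5).
Reduce top mod 5: now compute (0/5).
Top reduces to 0: gcd > 1, so the symbol is 0.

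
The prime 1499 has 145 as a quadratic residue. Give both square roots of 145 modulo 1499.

260, 1239

Since 1499 ≡ 3 (mod 4), a square root of 145 is 145^((1499+1)/4) = 145^375 mod 1499.
Repeated squaring: 145^2≡39, 145^4≡22, 145^8≡484, 145^16≡412, 145^32≡357, 145^64≡34, 145^128≡1156, 145^256≡727 (mod 1499).
145^375 = 145^(256+64+32+16+4+2+1) ≡ 260 (mod 1499).
Check: 260² = 67600 ≡ 145 (mod 1499). The two roots are 260 and 1239.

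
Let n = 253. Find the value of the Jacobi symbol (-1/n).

First reduce: -1 ≡ 252 (mod 253).
Pull out 2^2: since 253 ≡ 5 (mod 8), (2/253) = -1, so (2/253)^2 = +1.
Reciprocity: 63 ≡ 3 and 253 ≡ 1 (mod 4), so (63/253) = +(253/63).
Reduce top mod 63: now compute (1/63).
Reached (1/63) = 1. Collecting the sign flips along the way, the symbol is +1.

1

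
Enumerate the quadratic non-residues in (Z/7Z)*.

Square k = 1,…,3 (k and 7−k give the same square):
1²=1, 2²=4, 3²≡2 (mod 7).
The residues are {1, 2, 4}; the non-residues are the remaining 3 nonzero classes.

3 5 6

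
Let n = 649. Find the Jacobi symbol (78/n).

Pull out 2: since 649 ≡ 1 (mod 8), (2/649) = +1.
Reciprocity: 39 ≡ 3 and 649 ≡ 1 (mod 4), so (39/649) = +(649/39).
Reduce top mod 39: now compute (25/39).
Reciprocity: 25 ≡ 1 and 39 ≡ 3 (mod 4), so (25/39) = +(39/25).
Reduce top mod 25: now compute (14/25).
Pull out 2: since 25 ≡ 1 (mod 8), (2/25) = +1.
Reciprocity: 7 ≡ 3 and 25 ≡ 1 (mod 4), so (7/25) = +(25/7).
Reduce top mod 7: now compute (4/7).
Pull out 2^2: since 7 ≡ 7 (mod 8), (2/7) = +1, so (2/7)^2 = +1.
Reached (1/7) = 1. Collecting the sign flips along the way, the symbol is +1.

1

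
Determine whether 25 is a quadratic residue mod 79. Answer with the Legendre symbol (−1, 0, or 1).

1

Euler's criterion: (25/79) ≡ 25^39 (mod 79).
25^2 ≡ 72 (mod 79)
25^4 ≡ 49 (mod 79)
25^8 ≡ 31 (mod 79)
25^16 ≡ 13 (mod 79)
25^32 ≡ 11 (mod 79)
25^39 = 25^(32+4+2+1) ≡ 1 (mod 79).
Result is 1, so (25/79) = 1.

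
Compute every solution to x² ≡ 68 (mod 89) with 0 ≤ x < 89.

89 ≡ 1 (mod 4), so we find a root by search.
Trying successive values, 35² = 1225 ≡ 68 (mod 89). The other root is 89 − 35 = 54.

35, 54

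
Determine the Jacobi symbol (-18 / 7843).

First reduce: -18 ≡ 7825 (mod 7843).
Reciprocity: 7825 ≡ 1 and 7843 ≡ 3 (mod 4), so (7825/7843) = +(7843/7825).
Reduce top mod 7825: now compute (18/7825).
Pull out 2: since 7825 ≡ 1 (mod 8), (2/7825) = +1.
Reciprocity: 9 ≡ 1 and 7825 ≡ 1 (mod 4), so (9/7825) = +(7825/9).
Reduce top mod 9: now compute (4/9).
Pull out 2^2: since 9 ≡ 1 (mod 8), (2/9) = +1, so (2/9)^2 = +1.
Reached (1/9) = 1. Collecting the sign flips along the way, the symbol is +1.

1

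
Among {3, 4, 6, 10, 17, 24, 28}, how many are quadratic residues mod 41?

2

(3/41) = -1 → non-residue.
(4/41) = +1 → QR.
(6/41) = -1 → non-residue.
(10/41) = +1 → QR.
(17/41) = -1 → non-residue.
(24/41) = -1 → non-residue.
(28/41) = -1 → non-residue.
Total quadratic residues among the 7: 2.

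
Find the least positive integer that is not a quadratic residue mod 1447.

(2/1447) = +1, so 2 is a residue.
(3/1447) = −1, so 3 is the smallest positive non-residue mod 1447.

3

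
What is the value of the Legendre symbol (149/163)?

Euler's criterion: (149/163) ≡ 149^81 (mod 163).
149^2 ≡ 33 (mod 163)
149^4 ≡ 111 (mod 163)
149^8 ≡ 96 (mod 163)
149^16 ≡ 88 (mod 163)
149^32 ≡ 83 (mod 163)
149^64 ≡ 43 (mod 163)
149^81 = 149^(64+16+1) ≡ 162 (mod 163).
Result is 162 ≡ −1, so (149/163) = −1.

-1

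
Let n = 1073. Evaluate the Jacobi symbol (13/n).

Reciprocity: 13 ≡ 1 and 1073 ≡ 1 (mod 4), so (13/1073) = +(1073/13).
Reduce top mod 13: now compute (7/13).
Reciprocity: 7 ≡ 3 and 13 ≡ 1 (mod 4), so (7/13) = +(13/7).
Reduce top mod 7: now compute (6/7).
Pull out 2: since 7 ≡ 7 (mod 8), (2/7) = +1.
Reciprocity: 3 ≡ 3 and 7 ≡ 3 (mod 4), so (3/7) = −(7/3).
Reduce top mod 3: now compute (1/3).
Reached (1/3) = 1. Collecting the sign flips along the way, the symbol is -1.

-1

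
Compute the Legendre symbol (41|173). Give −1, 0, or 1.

Euler's criterion: (41/173) ≡ 41^86 (mod 173).
41^2 ≡ 124 (mod 173)
41^4 ≡ 152 (mod 173)
41^8 ≡ 95 (mod 173)
41^16 ≡ 29 (mod 173)
41^32 ≡ 149 (mod 173)
41^64 ≡ 57 (mod 173)
41^86 = 41^(64+16+4+2) ≡ 1 (mod 173).
Result is 1, so (41/173) = 1.

1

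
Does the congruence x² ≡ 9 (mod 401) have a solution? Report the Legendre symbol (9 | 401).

1

Reciprocity: 9 ≡ 1 and 401 ≡ 1 (mod 4), so (9/401) = +(401/9).
Reduce top mod 9: now compute (5/9).
Reciprocity: 5 ≡ 1 and 9 ≡ 1 (mod 4), so (5/9) = +(9/5).
Reduce top mod 5: now compute (4/5).
Pull out 2^2: since 5 ≡ 5 (mod 8), (2/5) = -1, so (2/5)^2 = +1.
Reached (1/5) = 1. Collecting the sign flips along the way, the symbol is +1.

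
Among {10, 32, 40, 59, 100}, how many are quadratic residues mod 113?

2

(10/113) = -1 → non-residue.
(32/113) = +1 → QR.
(40/113) = -1 → non-residue.
(59/113) = -1 → non-residue.
(100/113) = +1 → QR.
Total quadratic residues among the 5: 2.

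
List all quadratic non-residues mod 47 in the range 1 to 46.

Square k = 1,…,23 (k and 47−k give the same square):
1²=1, 2²=4, 3²=9, 4²=16, 5²=25, 6²=36, 7²≡2, 8²≡17, 9²≡34, 10²≡6, 11²≡27, 12²≡3, 13²≡28, 14²≡8, 15²≡37, 16²≡21, 17²≡7, 18²≡42, 19²≡32, 20²≡24, 21²≡18, 22²≡14, 23²≡12 (mod 47).
The residues are {1, 2, 3, 4, 6, 7, 8, 9, 12, 14, 16, 17, 18, 21, 24, 25, 27, 28, 32, 34, 36, 37, 42}; the non-residues are the remaining 23 nonzero classes.

5, 10, 11, 13, 15, 19, 20, 22, 23, 26, 29, 30, 31, 33, 35, 38, 39, 40, 41, 43, 44, 45, 46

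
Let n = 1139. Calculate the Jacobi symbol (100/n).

1

Pull out 2^2: since 1139 ≡ 3 (mod 8), (2/1139) = -1, so (2/1139)^2 = +1.
Reciprocity: 25 ≡ 1 and 1139 ≡ 3 (mod 4), so (25/1139) = +(1139/25).
Reduce top mod 25: now compute (14/25).
Pull out 2: since 25 ≡ 1 (mod 8), (2/25) = +1.
Reciprocity: 7 ≡ 3 and 25 ≡ 1 (mod 4), so (7/25) = +(25/7).
Reduce top mod 7: now compute (4/7).
Pull out 2^2: since 7 ≡ 7 (mod 8), (2/7) = +1, so (2/7)^2 = +1.
Reached (1/7) = 1. Collecting the sign flips along the way, the symbol is +1.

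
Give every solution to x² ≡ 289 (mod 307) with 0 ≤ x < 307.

17, 290

Since 307 ≡ 3 (mod 4), a square root of 289 is 289^((307+1)/4) = 289^77 mod 307.
Repeated squaring: 289^2≡17, 289^4≡289, 289^8≡17, 289^16≡289, 289^32≡17, 289^64≡289 (mod 307).
289^77 = 289^(64+8+4+1) ≡ 17 (mod 307).
Check: 17² = 289 ≡ 289 (mod 307). The two roots are 17 and 290.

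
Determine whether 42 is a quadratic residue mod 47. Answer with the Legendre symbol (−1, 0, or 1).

Pull out 2: since 47 ≡ 7 (mod 8), (2/47) = +1.
Reciprocity: 21 ≡ 1 and 47 ≡ 3 (mod 4), so (21/47) = +(47/21).
Reduce top mod 21: now compute (5/21).
Reciprocity: 5 ≡ 1 and 21 ≡ 1 (mod 4), so (5/21) = +(21/5).
Reduce top mod 5: now compute (1/5).
Reached (1/5) = 1. Collecting the sign flips along the way, the symbol is +1.

1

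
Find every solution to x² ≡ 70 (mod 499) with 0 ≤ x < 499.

Since 499 ≡ 3 (mod 4), a square root of 70 is 70^((499+1)/4) = 70^125 mod 499.
Repeated squaring: 70^2≡409, 70^4≡116, 70^8≡482, 70^16≡289, 70^32≡188, 70^64≡414 (mod 499).
70^125 = 70^(64+32+16+8+4+1) ≡ 84 (mod 499).
Check: 84² = 7056 ≡ 70 (mod 499). The two roots are 84 and 415.

84, 415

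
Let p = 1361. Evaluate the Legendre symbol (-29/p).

First reduce: -29 ≡ 1332 (mod 1361).
Pull out 2^2: since 1361 ≡ 1 (mod 8), (2/1361) = +1, so (2/1361)^2 = +1.
Reciprocity: 333 ≡ 1 and 1361 ≡ 1 (mod 4), so (333/1361) = +(1361/333).
Reduce top mod 333: now compute (29/333).
Reciprocity: 29 ≡ 1 and 333 ≡ 1 (mod 4), so (29/333) = +(333/29).
Reduce top mod 29: now compute (14/29).
Pull out 2: since 29 ≡ 5 (mod 8), (2/29) = -1.
Reciprocity: 7 ≡ 3 and 29 ≡ 1 (mod 4), so (7/29) = +(29/7).
Reduce top mod 7: now compute (1/7).
Reached (1/7) = 1. Collecting the sign flips along the way, the symbol is -1.

-1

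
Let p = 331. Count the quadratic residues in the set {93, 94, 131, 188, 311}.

2

(93/331) = -1 → non-residue.
(94/331) = +1 → QR.
(131/331) = +1 → QR.
(188/331) = -1 → non-residue.
(311/331) = -1 → non-residue.
Total quadratic residues among the 5: 2.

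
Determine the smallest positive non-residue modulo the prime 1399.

3

(2/1399) = +1, so 2 is a residue.
(3/1399) = −1, so 3 is the smallest positive non-residue mod 1399.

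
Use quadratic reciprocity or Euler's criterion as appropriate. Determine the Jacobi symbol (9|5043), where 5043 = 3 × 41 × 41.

0

Reciprocity: 9 ≡ 1 and 5043 ≡ 3 (mod 4), so (9/5043) = +(5043/9).
Reduce top mod 9: now compute (3/9).
Reciprocity: 3 ≡ 3 and 9 ≡ 1 (mod 4), so (3/9) = +(9/3).
Reduce top mod 3: now compute (0/3).
Top reduces to 0: gcd > 1, so the symbol is 0.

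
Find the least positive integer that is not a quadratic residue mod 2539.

2

(2/2539) = −1, so 2 is the smallest positive non-residue mod 2539.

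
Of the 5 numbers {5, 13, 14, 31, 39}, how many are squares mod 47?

(5/47) = -1 → non-residue.
(13/47) = -1 → non-residue.
(14/47) = +1 → QR.
(31/47) = -1 → non-residue.
(39/47) = -1 → non-residue.
Total quadratic residues among the 5: 1.

1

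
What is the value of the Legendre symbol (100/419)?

1

Pull out 2^2: since 419 ≡ 3 (mod 8), (2/419) = -1, so (2/419)^2 = +1.
Reciprocity: 25 ≡ 1 and 419 ≡ 3 (mod 4), so (25/419) = +(419/25).
Reduce top mod 25: now compute (19/25).
Reciprocity: 19 ≡ 3 and 25 ≡ 1 (mod 4), so (19/25) = +(25/19).
Reduce top mod 19: now compute (6/19).
Pull out 2: since 19 ≡ 3 (mod 8), (2/19) = -1.
Reciprocity: 3 ≡ 3 and 19 ≡ 3 (mod 4), so (3/19) = −(19/3).
Reduce top mod 3: now compute (1/3).
Reached (1/3) = 1. Collecting the sign flips along the way, the symbol is +1.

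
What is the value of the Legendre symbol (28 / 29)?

1

Pull out 2^2: since 29 ≡ 5 (mod 8), (2/29) = -1, so (2/29)^2 = +1.
Reciprocity: 7 ≡ 3 and 29 ≡ 1 (mod 4), so (7/29) = +(29/7).
Reduce top mod 7: now compute (1/7).
Reached (1/7) = 1. Collecting the sign flips along the way, the symbol is +1.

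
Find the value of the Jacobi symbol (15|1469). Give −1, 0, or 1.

Reciprocity: 15 ≡ 3 and 1469 ≡ 1 (mod 4), so (15/1469) = +(1469/15).
Reduce top mod 15: now compute (14/15).
Pull out 2: since 15 ≡ 7 (mod 8), (2/15) = +1.
Reciprocity: 7 ≡ 3 and 15 ≡ 3 (mod 4), so (7/15) = −(15/7).
Reduce top mod 7: now compute (1/7).
Reached (1/7) = 1. Collecting the sign flips along the way, the symbol is -1.

-1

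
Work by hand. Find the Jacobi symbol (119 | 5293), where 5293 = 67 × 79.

-1

Reciprocity: 119 ≡ 3 and 5293 ≡ 1 (mod 4), so (119/5293) = +(5293/119).
Reduce top mod 119: now compute (57/119).
Reciprocity: 57 ≡ 1 and 119 ≡ 3 (mod 4), so (57/119) = +(119/57).
Reduce top mod 57: now compute (5/57).
Reciprocity: 5 ≡ 1 and 57 ≡ 1 (mod 4), so (5/57) = +(57/5).
Reduce top mod 5: now compute (2/5).
Pull out 2: since 5 ≡ 5 (mod 8), (2/5) = -1.
Reached (1/5) = 1. Collecting the sign flips along the way, the symbol is -1.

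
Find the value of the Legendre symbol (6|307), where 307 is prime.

Pull out 2: since 307 ≡ 3 (mod 8), (2/307) = -1.
Reciprocity: 3 ≡ 3 and 307 ≡ 3 (mod 4), so (3/307) = −(307/3).
Reduce top mod 3: now compute (1/3).
Reached (1/3) = 1. Collecting the sign flips along the way, the symbol is +1.

1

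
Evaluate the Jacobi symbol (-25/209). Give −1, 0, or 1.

First reduce: -25 ≡ 184 (mod 209).
Pull out 2^3: since 209 ≡ 1 (mod 8), (2/209) = +1, so (2/209)^3 = +1.
Reciprocity: 23 ≡ 3 and 209 ≡ 1 (mod 4), so (23/209) = +(209/23).
Reduce top mod 23: now compute (2/23).
Pull out 2: since 23 ≡ 7 (mod 8), (2/23) = +1.
Reached (1/23) = 1. Collecting the sign flips along the way, the symbol is +1.

1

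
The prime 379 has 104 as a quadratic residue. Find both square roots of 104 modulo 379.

Since 379 ≡ 3 (mod 4), a square root of 104 is 104^((379+1)/4) = 104^95 mod 379.
Repeated squaring: 104^2≡204, 104^4≡305, 104^8≡170, 104^16≡96, 104^32≡120, 104^64≡377 (mod 379).
104^95 = 104^(64+16+8+4+2+1) ≡ 56 (mod 379).
Check: 56² = 3136 ≡ 104 (mod 379). The two roots are 56 and 323.

56, 323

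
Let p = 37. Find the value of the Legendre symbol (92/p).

-1

First reduce: 92 ≡ 18 (mod 37).
Pull out 2: since 37 ≡ 5 (mod 8), (2/37) = -1.
Reciprocity: 9 ≡ 1 and 37 ≡ 1 (mod 4), so (9/37) = +(37/9).
Reduce top mod 9: now compute (1/9).
Reached (1/9) = 1. Collecting the sign flips along the way, the symbol is -1.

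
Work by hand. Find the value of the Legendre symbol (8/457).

1

Euler's criterion: (8/457) ≡ 8^228 (mod 457).
8^2 ≡ 64 (mod 457)
8^4 ≡ 440 (mod 457)
8^8 ≡ 289 (mod 457)
8^16 ≡ 347 (mod 457)
8^32 ≡ 218 (mod 457)
8^64 ≡ 453 (mod 457)
8^128 ≡ 16 (mod 457)
8^228 = 8^(128+64+32+4) ≡ 1 (mod 457).
Result is 1, so (8/457) = 1.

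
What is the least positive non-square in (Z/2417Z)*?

(2/2417) = +1, so 2 is a residue.
(3/2417) = −1, so 3 is the smallest positive non-residue mod 2417.

3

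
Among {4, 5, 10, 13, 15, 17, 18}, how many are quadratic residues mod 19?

(4/19) = +1 → QR.
(5/19) = +1 → QR.
(10/19) = -1 → non-residue.
(13/19) = -1 → non-residue.
(15/19) = -1 → non-residue.
(17/19) = +1 → QR.
(18/19) = -1 → non-residue.
Total quadratic residues among the 7: 3.

3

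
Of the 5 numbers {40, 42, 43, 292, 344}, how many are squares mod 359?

(40/359) = +1 → QR.
(42/359) = -1 → non-residue.
(43/359) = -1 → non-residue.
(292/359) = +1 → QR.
(344/359) = -1 → non-residue.
Total quadratic residues among the 5: 2.

2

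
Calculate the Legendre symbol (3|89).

Reciprocity: 3 ≡ 3 and 89 ≡ 1 (mod 4), so (3/89) = +(89/3).
Reduce top mod 3: now compute (2/3).
Pull out 2: since 3 ≡ 3 (mod 8), (2/3) = -1.
Reached (1/3) = 1. Collecting the sign flips along the way, the symbol is -1.

-1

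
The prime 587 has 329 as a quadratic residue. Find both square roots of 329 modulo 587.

Since 587 ≡ 3 (mod 4), a square root of 329 is 329^((587+1)/4) = 329^147 mod 587.
Repeated squaring: 329^2≡233, 329^4≡285, 329^8≡219, 329^16≡414, 329^32≡579, 329^64≡64, 329^128≡574 (mod 587).
329^147 = 329^(128+16+2+1) ≡ 280 (mod 587).
Check: 280² = 78400 ≡ 329 (mod 587). The two roots are 280 and 307.

280, 307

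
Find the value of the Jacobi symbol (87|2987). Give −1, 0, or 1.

Reciprocity: 87 ≡ 3 and 2987 ≡ 3 (mod 4), so (87/2987) = −(2987/87).
Reduce top mod 87: now compute (29/87).
Reciprocity: 29 ≡ 1 and 87 ≡ 3 (mod 4), so (29/87) = +(87/29).
Reduce top mod 29: now compute (0/29).
Top reduces to 0: gcd > 1, so the symbol is 0.

0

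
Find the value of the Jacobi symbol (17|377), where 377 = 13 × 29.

Reciprocity: 17 ≡ 1 and 377 ≡ 1 (mod 4), so (17/377) = +(377/17).
Reduce top mod 17: now compute (3/17).
Reciprocity: 3 ≡ 3 and 17 ≡ 1 (mod 4), so (3/17) = +(17/3).
Reduce top mod 3: now compute (2/3).
Pull out 2: since 3 ≡ 3 (mod 8), (2/3) = -1.
Reached (1/3) = 1. Collecting the sign flips along the way, the symbol is -1.

-1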